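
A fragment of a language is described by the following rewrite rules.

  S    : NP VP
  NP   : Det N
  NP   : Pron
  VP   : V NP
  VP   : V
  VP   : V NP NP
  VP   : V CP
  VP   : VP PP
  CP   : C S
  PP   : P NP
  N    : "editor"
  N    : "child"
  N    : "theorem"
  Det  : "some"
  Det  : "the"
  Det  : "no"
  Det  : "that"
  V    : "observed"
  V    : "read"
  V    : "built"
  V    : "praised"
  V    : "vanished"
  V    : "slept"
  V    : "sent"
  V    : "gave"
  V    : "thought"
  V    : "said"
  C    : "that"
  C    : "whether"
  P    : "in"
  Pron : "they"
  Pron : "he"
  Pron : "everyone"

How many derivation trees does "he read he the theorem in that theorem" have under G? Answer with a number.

1

[S [NP [Pron he]] [VP [VP [V read] [NP [Pron he]] [NP [Det the] [N theorem]]] [PP [P in] [NP [Det that] [N theorem]]]]]
No rule offers an alternative attachment or grouping for any span, so this is the only derivation.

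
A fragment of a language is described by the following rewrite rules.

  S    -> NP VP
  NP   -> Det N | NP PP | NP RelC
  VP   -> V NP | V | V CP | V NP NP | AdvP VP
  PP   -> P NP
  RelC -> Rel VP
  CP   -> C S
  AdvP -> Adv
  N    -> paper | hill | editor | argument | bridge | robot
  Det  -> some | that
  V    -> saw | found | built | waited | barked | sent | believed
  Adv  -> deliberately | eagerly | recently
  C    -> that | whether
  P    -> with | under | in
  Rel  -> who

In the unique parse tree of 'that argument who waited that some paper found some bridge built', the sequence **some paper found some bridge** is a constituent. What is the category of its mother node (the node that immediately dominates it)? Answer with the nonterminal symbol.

[S [NP [NP [Det that] [N argument]] [RelC [Rel who] [VP [V waited] [CP [C that] [S [NP [Det some] [N paper]] [VP [V found] [NP [Det some] [N bridge]]]]]]]] [VP [V built]]]
The span 'some paper found some bridge' is the S node built by S → NP VP.
Its mother is the CP built by CP → C S.

CP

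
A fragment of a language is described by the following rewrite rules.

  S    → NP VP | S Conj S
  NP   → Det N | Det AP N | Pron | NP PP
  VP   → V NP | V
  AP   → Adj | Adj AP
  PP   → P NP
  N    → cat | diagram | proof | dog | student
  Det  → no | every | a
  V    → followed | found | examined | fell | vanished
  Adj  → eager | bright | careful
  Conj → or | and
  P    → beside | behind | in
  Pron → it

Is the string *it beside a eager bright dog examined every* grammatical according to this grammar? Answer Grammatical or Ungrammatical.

For S → NP VP, every NP-prefix leaves a non-VP remainder: after 'it' the remainder is not a VP; after 'it beside a eager bright dog' the remainder is not a VP. The alternative S rule S → S Conj S likewise has no satisfying split.

Ungrammatical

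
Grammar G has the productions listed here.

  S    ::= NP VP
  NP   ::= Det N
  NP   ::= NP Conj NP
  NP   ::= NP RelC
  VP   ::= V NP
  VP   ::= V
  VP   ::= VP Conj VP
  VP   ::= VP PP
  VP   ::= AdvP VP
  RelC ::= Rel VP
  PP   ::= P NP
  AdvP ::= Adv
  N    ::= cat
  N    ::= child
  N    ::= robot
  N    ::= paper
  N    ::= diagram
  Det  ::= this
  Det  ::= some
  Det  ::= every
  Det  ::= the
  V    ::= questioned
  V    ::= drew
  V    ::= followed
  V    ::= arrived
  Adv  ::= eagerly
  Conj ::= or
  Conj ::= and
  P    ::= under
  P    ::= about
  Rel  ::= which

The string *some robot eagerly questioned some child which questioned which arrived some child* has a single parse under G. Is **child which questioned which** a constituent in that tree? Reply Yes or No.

[S [NP [Det some] [N robot]] [VP [AdvP [Adv eagerly]] [VP [V questioned] [NP [NP [NP [Det some] [N child]] [RelC [Rel which] [VP [V questioned]]]] [RelC [Rel which] [VP [V arrived] [NP [Det some] [N child]]]]]]]]
The smallest constituent containing 'child which questioned which' is the NP spanning 'some child which questioned which arrived some child'; no single node in the tree dominates exactly the given words.

No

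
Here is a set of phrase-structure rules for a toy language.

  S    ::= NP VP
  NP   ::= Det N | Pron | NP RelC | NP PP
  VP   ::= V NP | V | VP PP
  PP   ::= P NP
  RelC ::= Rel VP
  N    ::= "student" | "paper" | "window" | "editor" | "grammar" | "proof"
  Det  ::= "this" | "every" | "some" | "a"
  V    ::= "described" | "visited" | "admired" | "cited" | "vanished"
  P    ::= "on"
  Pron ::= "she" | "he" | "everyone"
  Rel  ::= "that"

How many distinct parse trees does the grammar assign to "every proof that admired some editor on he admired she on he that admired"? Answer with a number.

9

Two of the 9 distinct bracketings:
[S [NP [NP [Det every] [N proof]] [RelC [Rel that] [VP [V admired] [NP [NP [Det some] [N editor]] [PP [P on] [NP [Pron he]]]]]]] [VP [V admired] [NP [NP [NP [Pron she]] [PP [P on] [NP [Pron he]]]] [RelC [Rel that] [VP [V admired]]]]]]
[S [NP [NP [Det every] [N proof]] [RelC [Rel that] [VP [V admired] [NP [NP [Det some] [N editor]] [PP [P on] [NP [Pron he]]]]]]] [VP [V admired] [NP [NP [Pron she]] [PP [P on] [NP [NP [Pron he]] [RelC [Rel that] [VP [V admired]]]]]]]]
The trees differ in how a recursive rule is bracketed over the same span.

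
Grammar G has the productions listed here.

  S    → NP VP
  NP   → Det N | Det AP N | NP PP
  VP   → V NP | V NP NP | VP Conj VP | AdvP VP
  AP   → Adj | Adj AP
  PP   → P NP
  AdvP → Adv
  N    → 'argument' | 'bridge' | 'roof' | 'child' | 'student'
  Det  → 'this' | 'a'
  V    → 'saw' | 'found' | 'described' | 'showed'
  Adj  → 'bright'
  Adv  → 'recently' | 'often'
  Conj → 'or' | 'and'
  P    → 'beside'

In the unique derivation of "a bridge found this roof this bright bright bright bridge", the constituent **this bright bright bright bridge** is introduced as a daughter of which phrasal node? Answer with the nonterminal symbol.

S
  NP
    Det: a
    N: bridge
  VP
    V: found
    NP
      Det: this
      N: roof
    NP
      Det: this
      AP
        Adj: bright
        AP
          Adj: bright
          AP
            Adj: bright
      N: bridge
The span 'this bright bright bright bridge' is the NP node built by NP → Det AP N.
Its mother is the VP built by VP → V NP NP.

VP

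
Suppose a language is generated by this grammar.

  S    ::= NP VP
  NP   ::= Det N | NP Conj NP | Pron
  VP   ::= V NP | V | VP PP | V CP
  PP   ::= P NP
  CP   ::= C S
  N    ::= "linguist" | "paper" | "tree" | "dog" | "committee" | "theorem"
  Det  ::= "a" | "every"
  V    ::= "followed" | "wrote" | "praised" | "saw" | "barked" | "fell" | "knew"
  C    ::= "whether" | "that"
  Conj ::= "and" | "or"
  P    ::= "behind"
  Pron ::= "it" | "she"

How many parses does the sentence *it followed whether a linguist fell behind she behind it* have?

3

Two of the 3 distinct bracketings:
[S [NP [Pron it]] [VP [VP [VP [V followed] [CP [C whether] [S [NP [Det a] [N linguist]] [VP [V fell]]]]] [PP [P behind] [NP [Pron she]]]] [PP [P behind] [NP [Pron it]]]]]
[S [NP [Pron it]] [VP [VP [V followed] [CP [C whether] [S [NP [Det a] [N linguist]] [VP [VP [V fell]] [PP [P behind] [NP [Pron she]]]]]]] [PP [P behind] [NP [Pron it]]]]]
The trees differ in how a recursive rule is bracketed over the same span.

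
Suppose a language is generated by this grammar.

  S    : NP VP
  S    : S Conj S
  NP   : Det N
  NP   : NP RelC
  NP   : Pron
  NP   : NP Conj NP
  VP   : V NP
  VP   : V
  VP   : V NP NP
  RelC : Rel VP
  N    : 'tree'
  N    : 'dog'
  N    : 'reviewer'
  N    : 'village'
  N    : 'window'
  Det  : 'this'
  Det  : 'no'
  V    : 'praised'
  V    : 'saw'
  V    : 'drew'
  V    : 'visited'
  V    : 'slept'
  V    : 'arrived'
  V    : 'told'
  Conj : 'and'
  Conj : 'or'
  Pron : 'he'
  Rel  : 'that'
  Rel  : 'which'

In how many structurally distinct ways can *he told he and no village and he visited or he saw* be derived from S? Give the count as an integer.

Two of the 4 distinct bracketings:
[S [S [NP [Pron he]] [VP [V told] [NP [Pron he]]]] [Conj and] [S [S [NP [NP [Det no] [N village]] [Conj and] [NP [Pron he]]] [VP [V visited]]] [Conj or] [S [NP [Pron he]] [VP [V saw]]]]]
[S [S [NP [Pron he]] [VP [V told] [NP [NP [Pron he]] [Conj and] [NP [Det no] [N village]]]]] [Conj and] [S [S [NP [Pron he]] [VP [V visited]]] [Conj or] [S [NP [Pron he]] [VP [V saw]]]]]
The trees differ in how a recursive rule is bracketed over the same span.

4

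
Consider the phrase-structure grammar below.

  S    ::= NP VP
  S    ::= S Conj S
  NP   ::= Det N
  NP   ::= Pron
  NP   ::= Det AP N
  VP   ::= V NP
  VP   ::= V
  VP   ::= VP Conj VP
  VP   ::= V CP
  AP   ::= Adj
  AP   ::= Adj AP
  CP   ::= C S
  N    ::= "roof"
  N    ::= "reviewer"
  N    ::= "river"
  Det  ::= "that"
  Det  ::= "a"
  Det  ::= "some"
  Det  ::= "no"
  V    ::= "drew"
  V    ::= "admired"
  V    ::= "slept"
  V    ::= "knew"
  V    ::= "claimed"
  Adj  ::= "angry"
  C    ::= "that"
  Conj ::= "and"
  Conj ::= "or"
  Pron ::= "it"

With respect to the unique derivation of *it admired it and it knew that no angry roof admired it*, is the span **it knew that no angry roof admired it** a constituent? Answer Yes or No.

[S [S [NP [Pron it]] [VP [V admired] [NP [Pron it]]]] [Conj and] [S [NP [Pron it]] [VP [V knew] [CP [C that] [S [NP [Det no] [AP [Adj angry]] [N roof]] [VP [V admired] [NP [Pron it]]]]]]]]
The words 'it knew that no angry roof admired it' are exhaustively dominated by a single S node (built by S → NP VP), so they form a constituent.

Yes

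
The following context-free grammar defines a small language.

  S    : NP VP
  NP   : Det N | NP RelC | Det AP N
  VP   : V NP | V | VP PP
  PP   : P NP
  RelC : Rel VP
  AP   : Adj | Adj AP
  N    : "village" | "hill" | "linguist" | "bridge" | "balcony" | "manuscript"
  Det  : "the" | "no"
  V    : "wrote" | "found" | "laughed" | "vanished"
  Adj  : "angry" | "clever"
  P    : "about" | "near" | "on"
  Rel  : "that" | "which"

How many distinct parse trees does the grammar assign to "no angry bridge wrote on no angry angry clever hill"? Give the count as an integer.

[S [NP [Det no] [AP [Adj angry]] [N bridge]] [VP [VP [V wrote]] [PP [P on] [NP [Det no] [AP [Adj angry] [AP [Adj angry] [AP [Adj clever]]]] [N hill]]]]]
No rule offers an alternative attachment or grouping for any span, so this is the only derivation.

1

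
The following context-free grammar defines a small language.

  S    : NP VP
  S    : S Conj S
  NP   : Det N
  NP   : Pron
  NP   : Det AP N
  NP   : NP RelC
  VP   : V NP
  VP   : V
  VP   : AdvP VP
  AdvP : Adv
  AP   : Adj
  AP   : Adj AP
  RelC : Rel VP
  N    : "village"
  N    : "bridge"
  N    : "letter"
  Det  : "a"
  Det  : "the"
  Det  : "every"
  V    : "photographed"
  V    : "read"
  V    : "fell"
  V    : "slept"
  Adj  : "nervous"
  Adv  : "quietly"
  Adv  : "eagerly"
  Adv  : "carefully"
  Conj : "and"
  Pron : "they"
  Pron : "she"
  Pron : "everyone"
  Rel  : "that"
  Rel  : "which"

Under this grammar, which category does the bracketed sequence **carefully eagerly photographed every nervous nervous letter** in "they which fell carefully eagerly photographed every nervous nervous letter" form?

S
  NP
    NP
      Pron: they
    RelC
      Rel: which
      VP
        V: fell
  VP
    AdvP
      Adv: carefully
    VP
      AdvP
        Adv: eagerly
      VP
        V: photographed
        NP
          Det: every
          AP
            Adj: nervous
            AP
              Adj: nervous
          N: letter
The span 'carefully eagerly photographed every nervous nervous letter' is the VP node built by VP → AdvP VP.

VP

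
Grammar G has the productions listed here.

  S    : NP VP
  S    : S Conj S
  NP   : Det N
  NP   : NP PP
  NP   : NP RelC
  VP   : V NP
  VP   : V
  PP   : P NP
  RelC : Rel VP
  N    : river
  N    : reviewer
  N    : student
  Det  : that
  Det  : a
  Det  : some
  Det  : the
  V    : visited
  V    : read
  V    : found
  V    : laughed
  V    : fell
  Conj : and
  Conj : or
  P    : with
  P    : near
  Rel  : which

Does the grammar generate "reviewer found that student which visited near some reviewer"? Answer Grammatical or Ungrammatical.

For S → NP VP, no prefix of the string parses as an NP. The alternative S rule S → S Conj S likewise has no satisfying split.

Ungrammatical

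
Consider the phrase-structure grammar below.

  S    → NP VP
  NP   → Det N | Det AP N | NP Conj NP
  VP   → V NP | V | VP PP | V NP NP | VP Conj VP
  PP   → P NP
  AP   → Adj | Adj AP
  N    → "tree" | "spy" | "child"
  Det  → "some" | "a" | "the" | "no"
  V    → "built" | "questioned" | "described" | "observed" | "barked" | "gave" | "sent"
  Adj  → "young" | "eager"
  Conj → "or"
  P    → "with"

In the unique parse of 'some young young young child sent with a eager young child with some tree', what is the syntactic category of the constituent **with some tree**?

PP

S
  NP
    Det: some
    AP
      Adj: young
      AP
        Adj: young
        AP
          Adj: young
    N: child
  VP
    VP
      VP
        V: sent
      PP
        P: with
        NP
          Det: a
          AP
            Adj: eager
            AP
              Adj: young
          N: child
    PP
      P: with
      NP
        Det: some
        N: tree
The span 'with some tree' is the PP node built by PP → P NP.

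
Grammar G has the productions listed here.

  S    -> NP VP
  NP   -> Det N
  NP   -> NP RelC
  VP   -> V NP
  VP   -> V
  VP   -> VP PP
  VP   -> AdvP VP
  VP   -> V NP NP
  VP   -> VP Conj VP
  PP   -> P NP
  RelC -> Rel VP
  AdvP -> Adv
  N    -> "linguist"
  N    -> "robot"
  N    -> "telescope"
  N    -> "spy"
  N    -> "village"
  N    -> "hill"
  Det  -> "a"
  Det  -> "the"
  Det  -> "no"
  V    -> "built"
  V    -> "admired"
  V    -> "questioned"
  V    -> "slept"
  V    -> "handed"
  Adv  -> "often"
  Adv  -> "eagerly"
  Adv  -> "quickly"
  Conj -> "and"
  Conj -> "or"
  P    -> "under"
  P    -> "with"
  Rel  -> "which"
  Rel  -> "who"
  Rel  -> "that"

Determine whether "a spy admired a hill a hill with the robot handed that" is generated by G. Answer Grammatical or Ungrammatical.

For S → NP VP, the only prefix that parses as NP is 'a spy', but the remainder 'admired a hill a hill with the robot handed that' is not a VP under these rules.

Ungrammatical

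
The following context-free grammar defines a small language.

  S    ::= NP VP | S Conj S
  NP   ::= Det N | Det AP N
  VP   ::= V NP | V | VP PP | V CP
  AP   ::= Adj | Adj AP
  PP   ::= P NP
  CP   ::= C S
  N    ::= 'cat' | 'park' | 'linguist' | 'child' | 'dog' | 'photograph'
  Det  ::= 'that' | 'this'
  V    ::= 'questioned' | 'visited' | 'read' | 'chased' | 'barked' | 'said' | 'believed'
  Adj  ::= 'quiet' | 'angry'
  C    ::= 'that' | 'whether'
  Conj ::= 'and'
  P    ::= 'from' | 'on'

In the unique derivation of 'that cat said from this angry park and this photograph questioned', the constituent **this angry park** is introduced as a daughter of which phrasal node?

S
  S
    NP
      Det: that
      N: cat
    VP
      VP
        V: said
      PP
        P: from
        NP
          Det: this
          AP
            Adj: angry
          N: park
  Conj: and
  S
    NP
      Det: this
      N: photograph
    VP
      V: questioned
The span 'this angry park' is the NP node built by NP → Det AP N.
Its mother is the PP built by PP → P NP.

PP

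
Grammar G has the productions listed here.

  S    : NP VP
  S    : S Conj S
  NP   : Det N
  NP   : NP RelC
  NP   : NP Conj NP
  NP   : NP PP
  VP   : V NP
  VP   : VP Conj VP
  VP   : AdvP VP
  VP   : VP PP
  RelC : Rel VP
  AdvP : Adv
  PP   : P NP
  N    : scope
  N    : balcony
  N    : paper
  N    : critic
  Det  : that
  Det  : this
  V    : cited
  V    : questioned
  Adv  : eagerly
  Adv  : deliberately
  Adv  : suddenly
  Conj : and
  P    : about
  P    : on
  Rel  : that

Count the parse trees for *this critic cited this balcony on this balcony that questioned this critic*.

3

Two of the 3 distinct bracketings:
[S [NP [Det this] [N critic]] [VP [V cited] [NP [NP [NP [Det this] [N balcony]] [PP [P on] [NP [Det this] [N balcony]]]] [RelC [Rel that] [VP [V questioned] [NP [Det this] [N critic]]]]]]]
[S [NP [Det this] [N critic]] [VP [V cited] [NP [NP [Det this] [N balcony]] [PP [P on] [NP [NP [Det this] [N balcony]] [RelC [Rel that] [VP [V questioned] [NP [Det this] [N critic]]]]]]]]]
The trees differ in how a recursive rule is bracketed over the same span.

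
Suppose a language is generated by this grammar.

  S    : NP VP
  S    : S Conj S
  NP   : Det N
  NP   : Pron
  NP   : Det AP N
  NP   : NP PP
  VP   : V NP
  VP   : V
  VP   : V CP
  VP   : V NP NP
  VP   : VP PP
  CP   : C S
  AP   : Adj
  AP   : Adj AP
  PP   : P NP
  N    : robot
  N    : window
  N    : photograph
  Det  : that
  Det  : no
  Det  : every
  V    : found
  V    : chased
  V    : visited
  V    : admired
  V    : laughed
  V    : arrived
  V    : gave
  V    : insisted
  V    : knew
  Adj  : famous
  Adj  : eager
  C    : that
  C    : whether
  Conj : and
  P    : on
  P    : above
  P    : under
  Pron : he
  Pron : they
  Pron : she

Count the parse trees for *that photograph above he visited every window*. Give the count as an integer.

1

[S [NP [NP [Det that] [N photograph]] [PP [P above] [NP [Pron he]]]] [VP [V visited] [NP [Det every] [N window]]]]
No rule offers an alternative attachment or grouping for any span, so this is the only derivation.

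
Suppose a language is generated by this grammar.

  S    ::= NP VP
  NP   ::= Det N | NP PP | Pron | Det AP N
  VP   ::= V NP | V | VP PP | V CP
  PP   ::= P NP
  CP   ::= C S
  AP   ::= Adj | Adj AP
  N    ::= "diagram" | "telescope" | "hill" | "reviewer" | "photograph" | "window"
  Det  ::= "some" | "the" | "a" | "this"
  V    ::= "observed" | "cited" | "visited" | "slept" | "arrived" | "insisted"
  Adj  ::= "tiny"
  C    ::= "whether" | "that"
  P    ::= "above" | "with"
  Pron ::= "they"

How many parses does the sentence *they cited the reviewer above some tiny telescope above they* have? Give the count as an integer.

5

Two of the 5 distinct bracketings:
[S [NP [Pron they]] [VP [V cited] [NP [NP [Det the] [N reviewer]] [PP [P above] [NP [NP [Det some] [AP [Adj tiny]] [N telescope]] [PP [P above] [NP [Pron they]]]]]]]]
[S [NP [Pron they]] [VP [V cited] [NP [NP [NP [Det the] [N reviewer]] [PP [P above] [NP [Det some] [AP [Adj tiny]] [N telescope]]]] [PP [P above] [NP [Pron they]]]]]]
The trees differ in how a recursive rule is bracketed over the same span.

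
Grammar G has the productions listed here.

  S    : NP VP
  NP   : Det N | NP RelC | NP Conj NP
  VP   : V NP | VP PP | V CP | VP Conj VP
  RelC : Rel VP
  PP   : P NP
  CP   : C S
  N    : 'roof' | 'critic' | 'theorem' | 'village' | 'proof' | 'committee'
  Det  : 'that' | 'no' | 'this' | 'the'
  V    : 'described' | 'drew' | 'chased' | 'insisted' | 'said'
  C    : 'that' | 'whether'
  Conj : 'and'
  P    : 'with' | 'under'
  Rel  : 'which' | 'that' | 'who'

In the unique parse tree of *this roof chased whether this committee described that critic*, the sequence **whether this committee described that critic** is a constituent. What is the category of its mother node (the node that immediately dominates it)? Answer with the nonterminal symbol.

S
  NP
    Det: this
    N: roof
  VP
    V: chased
    CP
      C: whether
      S
        NP
          Det: this
          N: committee
        VP
          V: described
          NP
            Det: that
            N: critic
The span 'whether this committee described that critic' is the CP node built by CP → C S.
Its mother is the VP built by VP → V CP.

VP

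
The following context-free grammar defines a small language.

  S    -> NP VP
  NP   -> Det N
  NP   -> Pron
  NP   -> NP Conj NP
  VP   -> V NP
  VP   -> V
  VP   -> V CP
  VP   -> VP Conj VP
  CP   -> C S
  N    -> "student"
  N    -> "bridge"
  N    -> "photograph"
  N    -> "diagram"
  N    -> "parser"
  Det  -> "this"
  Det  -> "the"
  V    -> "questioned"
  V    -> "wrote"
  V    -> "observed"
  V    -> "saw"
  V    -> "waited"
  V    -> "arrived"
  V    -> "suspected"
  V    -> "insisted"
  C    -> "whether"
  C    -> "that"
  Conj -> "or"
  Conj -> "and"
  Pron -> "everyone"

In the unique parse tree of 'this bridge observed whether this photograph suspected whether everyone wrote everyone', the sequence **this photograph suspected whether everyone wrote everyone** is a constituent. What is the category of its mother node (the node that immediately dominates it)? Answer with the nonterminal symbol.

S
  NP
    Det: this
    N: bridge
  VP
    V: observed
    CP
      C: whether
      S
        NP
          Det: this
          N: photograph
        VP
          V: suspected
          CP
            C: whether
            S
              NP
                Pron: everyone
              VP
                V: wrote
                NP
                  Pron: everyone
The span 'this photograph suspected whether everyone wrote everyone' is the S node built by S → NP VP.
Its mother is the CP built by CP → C S.

CP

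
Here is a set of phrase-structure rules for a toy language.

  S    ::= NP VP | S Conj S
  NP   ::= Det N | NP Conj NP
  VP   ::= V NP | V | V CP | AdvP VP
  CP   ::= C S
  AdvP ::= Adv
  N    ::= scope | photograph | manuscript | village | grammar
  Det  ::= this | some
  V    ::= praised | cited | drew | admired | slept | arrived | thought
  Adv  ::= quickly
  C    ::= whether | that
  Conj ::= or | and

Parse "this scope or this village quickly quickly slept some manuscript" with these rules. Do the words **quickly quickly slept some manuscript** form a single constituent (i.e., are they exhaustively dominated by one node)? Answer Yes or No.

Yes

[S [NP [NP [Det this] [N scope]] [Conj or] [NP [Det this] [N village]]] [VP [AdvP [Adv quickly]] [VP [AdvP [Adv quickly]] [VP [V slept] [NP [Det some] [N manuscript]]]]]]
The words 'quickly quickly slept some manuscript' are exhaustively dominated by a single VP node (built by VP → AdvP VP), so they form a constituent.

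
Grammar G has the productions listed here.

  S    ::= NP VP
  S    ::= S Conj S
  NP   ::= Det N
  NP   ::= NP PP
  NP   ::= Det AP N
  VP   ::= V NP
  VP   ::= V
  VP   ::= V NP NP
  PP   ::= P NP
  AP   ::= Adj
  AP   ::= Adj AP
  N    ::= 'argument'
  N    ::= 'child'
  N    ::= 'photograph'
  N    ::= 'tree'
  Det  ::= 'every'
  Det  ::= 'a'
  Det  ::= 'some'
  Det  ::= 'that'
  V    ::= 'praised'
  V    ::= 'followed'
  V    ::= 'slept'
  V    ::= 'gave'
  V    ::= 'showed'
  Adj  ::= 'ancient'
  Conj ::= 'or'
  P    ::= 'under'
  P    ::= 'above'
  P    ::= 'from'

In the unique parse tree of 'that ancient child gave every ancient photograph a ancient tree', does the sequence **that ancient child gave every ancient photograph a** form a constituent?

No

[S [NP [Det that] [AP [Adj ancient]] [N child]] [VP [V gave] [NP [Det every] [AP [Adj ancient]] [N photograph]] [NP [Det a] [AP [Adj ancient]] [N tree]]]]
The smallest constituent containing 'that ancient child gave every ancient photograph a' is the S spanning 'that ancient child gave every ancient photograph a ancient tree'; no single node in the tree dominates exactly the given words.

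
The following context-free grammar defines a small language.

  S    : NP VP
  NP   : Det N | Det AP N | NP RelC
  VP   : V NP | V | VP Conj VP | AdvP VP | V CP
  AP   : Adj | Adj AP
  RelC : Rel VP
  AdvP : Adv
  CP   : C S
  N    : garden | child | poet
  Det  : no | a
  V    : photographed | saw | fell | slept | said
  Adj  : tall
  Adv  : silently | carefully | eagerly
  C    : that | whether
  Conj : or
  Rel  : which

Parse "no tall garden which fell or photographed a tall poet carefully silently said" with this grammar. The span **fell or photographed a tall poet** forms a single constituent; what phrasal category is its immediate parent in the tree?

S
  NP
    NP
      Det: no
      AP
        Adj: tall
      N: garden
    RelC
      Rel: which
      VP
        VP
          V: fell
        Conj: or
        VP
          V: photographed
          NP
            Det: a
            AP
              Adj: tall
            N: poet
  VP
    AdvP
      Adv: carefully
    VP
      AdvP
        Adv: silently
      VP
        V: said
The span 'fell or photographed a tall poet' is the VP node built by VP → VP Conj VP.
Its mother is the RelC built by RelC → Rel VP.

RelC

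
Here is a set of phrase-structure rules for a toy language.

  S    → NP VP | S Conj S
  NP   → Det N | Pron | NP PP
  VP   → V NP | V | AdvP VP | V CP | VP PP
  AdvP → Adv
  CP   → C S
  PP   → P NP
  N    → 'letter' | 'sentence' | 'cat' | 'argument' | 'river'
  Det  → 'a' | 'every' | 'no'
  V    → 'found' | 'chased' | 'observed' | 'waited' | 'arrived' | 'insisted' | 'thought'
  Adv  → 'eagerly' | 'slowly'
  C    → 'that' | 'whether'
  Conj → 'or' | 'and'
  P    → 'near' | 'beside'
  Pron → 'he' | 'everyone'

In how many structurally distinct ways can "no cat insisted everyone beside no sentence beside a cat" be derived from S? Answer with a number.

5

Two of the 5 distinct bracketings:
[S [NP [Det no] [N cat]] [VP [V insisted] [NP [NP [Pron everyone]] [PP [P beside] [NP [NP [Det no] [N sentence]] [PP [P beside] [NP [Det a] [N cat]]]]]]]]
[S [NP [Det no] [N cat]] [VP [V insisted] [NP [NP [NP [Pron everyone]] [PP [P beside] [NP [Det no] [N sentence]]]] [PP [P beside] [NP [Det a] [N cat]]]]]]
The trees differ in how a recursive rule is bracketed over the same span.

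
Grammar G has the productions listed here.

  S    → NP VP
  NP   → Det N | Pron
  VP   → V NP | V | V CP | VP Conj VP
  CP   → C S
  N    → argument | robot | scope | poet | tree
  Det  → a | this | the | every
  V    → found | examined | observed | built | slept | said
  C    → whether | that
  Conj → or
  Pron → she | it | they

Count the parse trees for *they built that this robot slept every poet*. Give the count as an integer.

[S [NP [Pron they]] [VP [V built] [CP [C that] [S [NP [Det this] [N robot]] [VP [V slept] [NP [Det every] [N poet]]]]]]]
No rule offers an alternative attachment or grouping for any span, so this is the only derivation.

1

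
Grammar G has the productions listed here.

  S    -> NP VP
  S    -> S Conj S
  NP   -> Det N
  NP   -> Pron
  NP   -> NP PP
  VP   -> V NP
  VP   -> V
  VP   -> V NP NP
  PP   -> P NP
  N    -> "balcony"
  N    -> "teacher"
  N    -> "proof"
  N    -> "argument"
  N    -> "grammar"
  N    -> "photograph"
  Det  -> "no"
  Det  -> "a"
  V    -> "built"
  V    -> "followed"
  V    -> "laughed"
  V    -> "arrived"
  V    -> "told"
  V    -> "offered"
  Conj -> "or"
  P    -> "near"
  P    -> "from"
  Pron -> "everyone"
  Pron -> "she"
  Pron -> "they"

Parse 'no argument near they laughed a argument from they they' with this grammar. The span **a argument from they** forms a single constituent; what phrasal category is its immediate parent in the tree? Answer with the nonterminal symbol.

VP

S
  NP
    NP
      Det: no
      N: argument
    PP
      P: near
      NP
        Pron: they
  VP
    V: laughed
    NP
      NP
        Det: a
        N: argument
      PP
        P: from
        NP
          Pron: they
    NP
      Pron: they
The span 'a argument from they' is the NP node built by NP → NP PP.
Its mother is the VP built by VP → V NP NP.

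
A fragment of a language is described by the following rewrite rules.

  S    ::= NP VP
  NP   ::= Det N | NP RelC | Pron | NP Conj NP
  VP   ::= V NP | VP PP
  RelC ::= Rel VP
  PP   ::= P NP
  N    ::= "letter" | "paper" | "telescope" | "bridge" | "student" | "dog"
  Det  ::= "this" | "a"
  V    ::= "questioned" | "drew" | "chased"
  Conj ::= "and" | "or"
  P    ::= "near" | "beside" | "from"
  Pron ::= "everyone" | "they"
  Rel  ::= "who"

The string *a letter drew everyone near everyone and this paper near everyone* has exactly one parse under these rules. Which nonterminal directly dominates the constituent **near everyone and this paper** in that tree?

VP

S
  NP
    Det: a
    N: letter
  VP
    VP
      VP
        V: drew
        NP
          Pron: everyone
      PP
        P: near
        NP
          NP
            Pron: everyone
          Conj: and
          NP
            Det: this
            N: paper
    PP
      P: near
      NP
        Pron: everyone
The span 'near everyone and this paper' is the PP node built by PP → P NP.
Its mother is the VP built by VP → VP PP.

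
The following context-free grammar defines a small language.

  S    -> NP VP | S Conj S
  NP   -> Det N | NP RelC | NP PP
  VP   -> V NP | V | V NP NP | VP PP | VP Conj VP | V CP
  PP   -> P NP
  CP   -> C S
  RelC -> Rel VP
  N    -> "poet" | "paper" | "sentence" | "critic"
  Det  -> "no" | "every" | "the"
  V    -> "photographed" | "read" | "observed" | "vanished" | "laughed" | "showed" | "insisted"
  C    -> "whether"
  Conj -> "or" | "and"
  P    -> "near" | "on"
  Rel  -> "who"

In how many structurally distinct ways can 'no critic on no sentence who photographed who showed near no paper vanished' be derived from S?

Two of the 7 distinct bracketings:
[S [NP [NP [NP [NP [Det no] [N critic]] [PP [P on] [NP [Det no] [N sentence]]]] [RelC [Rel who] [VP [V photographed]]]] [RelC [Rel who] [VP [VP [V showed]] [PP [P near] [NP [Det no] [N paper]]]]]] [VP [V vanished]]]
[S [NP [NP [NP [Det no] [N critic]] [PP [P on] [NP [NP [Det no] [N sentence]] [RelC [Rel who] [VP [V photographed]]]]]] [RelC [Rel who] [VP [VP [V showed]] [PP [P near] [NP [Det no] [N paper]]]]]] [VP [V vanished]]]
The trees differ in how a recursive rule is bracketed over the same span.

7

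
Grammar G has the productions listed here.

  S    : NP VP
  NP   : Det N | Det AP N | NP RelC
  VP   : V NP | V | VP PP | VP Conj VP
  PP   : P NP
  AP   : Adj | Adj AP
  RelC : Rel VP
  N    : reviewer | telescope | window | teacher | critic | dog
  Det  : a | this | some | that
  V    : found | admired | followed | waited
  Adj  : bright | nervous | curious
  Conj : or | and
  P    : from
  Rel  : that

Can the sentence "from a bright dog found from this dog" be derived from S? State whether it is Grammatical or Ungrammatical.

For S → NP VP, no prefix of the string parses as an NP.

Ungrammatical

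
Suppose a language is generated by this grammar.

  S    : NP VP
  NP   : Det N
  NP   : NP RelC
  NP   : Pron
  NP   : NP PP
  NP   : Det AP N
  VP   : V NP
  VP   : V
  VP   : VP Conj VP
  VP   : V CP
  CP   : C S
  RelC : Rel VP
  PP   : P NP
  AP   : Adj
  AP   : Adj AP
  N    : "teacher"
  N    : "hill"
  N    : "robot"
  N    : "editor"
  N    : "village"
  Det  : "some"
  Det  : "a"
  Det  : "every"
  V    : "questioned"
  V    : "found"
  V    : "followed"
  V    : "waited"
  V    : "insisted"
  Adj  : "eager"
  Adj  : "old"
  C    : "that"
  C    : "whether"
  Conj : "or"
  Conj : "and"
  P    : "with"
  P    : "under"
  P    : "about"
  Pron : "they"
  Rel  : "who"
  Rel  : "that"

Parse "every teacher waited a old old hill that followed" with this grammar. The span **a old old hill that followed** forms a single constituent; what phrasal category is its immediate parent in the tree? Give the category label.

VP

S
  NP
    Det: every
    N: teacher
  VP
    V: waited
    NP
      NP
        Det: a
        AP
          Adj: old
          AP
            Adj: old
        N: hill
      RelC
        Rel: that
        VP
          V: followed
The span 'a old old hill that followed' is the NP node built by NP → NP RelC.
Its mother is the VP built by VP → V NP.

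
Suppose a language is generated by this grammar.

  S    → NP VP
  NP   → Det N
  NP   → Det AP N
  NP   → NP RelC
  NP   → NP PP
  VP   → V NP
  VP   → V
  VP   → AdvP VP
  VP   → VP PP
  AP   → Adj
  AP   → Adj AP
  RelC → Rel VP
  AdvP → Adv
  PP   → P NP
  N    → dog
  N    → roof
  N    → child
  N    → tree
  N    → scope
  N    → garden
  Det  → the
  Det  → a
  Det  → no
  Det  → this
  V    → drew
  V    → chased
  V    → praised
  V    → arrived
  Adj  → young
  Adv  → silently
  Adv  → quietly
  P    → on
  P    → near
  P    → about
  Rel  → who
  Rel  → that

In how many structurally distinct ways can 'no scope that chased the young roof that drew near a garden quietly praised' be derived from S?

6

Two of the 6 distinct bracketings:
[S [NP [NP [Det no] [N scope]] [RelC [Rel that] [VP [V chased] [NP [NP [Det the] [AP [Adj young]] [N roof]] [RelC [Rel that] [VP [VP [V drew]] [PP [P near] [NP [Det a] [N garden]]]]]]]]] [VP [AdvP [Adv quietly]] [VP [V praised]]]]
[S [NP [NP [Det no] [N scope]] [RelC [Rel that] [VP [V chased] [NP [NP [NP [Det the] [AP [Adj young]] [N roof]] [RelC [Rel that] [VP [V drew]]]] [PP [P near] [NP [Det a] [N garden]]]]]]] [VP [AdvP [Adv quietly]] [VP [V praised]]]]
The difference turns on whether NP → NP PP is used at the relevant span, versus an alternative expansion of NP.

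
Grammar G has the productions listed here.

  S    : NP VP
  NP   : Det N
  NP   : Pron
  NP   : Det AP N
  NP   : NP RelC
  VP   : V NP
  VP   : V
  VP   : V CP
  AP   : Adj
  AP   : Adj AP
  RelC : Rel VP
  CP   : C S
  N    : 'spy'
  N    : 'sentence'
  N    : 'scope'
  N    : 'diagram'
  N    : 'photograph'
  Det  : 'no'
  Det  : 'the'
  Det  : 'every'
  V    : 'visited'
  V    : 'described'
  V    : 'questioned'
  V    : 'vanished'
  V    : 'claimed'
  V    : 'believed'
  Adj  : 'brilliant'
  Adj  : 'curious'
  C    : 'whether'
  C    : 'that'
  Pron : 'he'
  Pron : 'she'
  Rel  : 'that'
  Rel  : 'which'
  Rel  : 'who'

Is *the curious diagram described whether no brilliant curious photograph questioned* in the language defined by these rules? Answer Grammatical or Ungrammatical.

Grammatical

S
  NP
    Det: the
    AP
      Adj: curious
    N: diagram
  VP
    V: described
    CP
      C: whether
      S
        NP
          Det: no
          AP
            Adj: brilliant
            AP
              Adj: curious
          N: photograph
        VP
          V: questioned
Each bracket corresponds to one application of a listed rule, so the string is derivable from S.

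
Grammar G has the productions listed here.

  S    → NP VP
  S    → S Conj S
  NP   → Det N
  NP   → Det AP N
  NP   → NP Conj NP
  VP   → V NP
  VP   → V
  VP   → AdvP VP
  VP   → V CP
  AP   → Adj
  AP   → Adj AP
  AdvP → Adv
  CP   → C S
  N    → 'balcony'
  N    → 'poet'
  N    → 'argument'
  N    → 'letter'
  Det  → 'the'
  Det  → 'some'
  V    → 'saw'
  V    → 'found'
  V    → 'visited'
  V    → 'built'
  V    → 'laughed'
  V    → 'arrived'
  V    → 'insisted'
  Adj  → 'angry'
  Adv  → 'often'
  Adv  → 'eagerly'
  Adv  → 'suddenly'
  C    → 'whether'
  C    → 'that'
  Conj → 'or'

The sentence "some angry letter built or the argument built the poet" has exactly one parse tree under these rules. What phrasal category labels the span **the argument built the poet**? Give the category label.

S

[S [S [NP [Det some] [AP [Adj angry]] [N letter]] [VP [V built]]] [Conj or] [S [NP [Det the] [N argument]] [VP [V built] [NP [Det the] [N poet]]]]]
The span 'the argument built the poet' is the S node built by S → NP VP.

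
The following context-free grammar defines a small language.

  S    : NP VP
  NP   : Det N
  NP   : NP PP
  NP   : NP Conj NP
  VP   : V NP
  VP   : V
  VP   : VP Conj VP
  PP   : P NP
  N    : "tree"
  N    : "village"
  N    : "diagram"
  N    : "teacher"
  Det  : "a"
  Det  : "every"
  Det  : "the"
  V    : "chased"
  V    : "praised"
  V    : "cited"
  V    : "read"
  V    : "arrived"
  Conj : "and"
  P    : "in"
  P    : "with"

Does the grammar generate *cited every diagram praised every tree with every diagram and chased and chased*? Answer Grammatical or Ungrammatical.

Ungrammatical

For S → NP VP, no prefix of the string parses as an NP.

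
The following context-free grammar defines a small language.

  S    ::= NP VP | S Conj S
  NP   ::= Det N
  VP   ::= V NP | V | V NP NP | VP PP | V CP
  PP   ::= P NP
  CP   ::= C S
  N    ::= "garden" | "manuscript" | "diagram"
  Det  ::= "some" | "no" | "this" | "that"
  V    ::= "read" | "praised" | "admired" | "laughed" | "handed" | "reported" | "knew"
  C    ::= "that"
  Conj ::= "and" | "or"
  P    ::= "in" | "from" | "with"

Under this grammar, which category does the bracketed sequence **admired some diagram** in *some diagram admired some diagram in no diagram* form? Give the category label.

[S [NP [Det some] [N diagram]] [VP [VP [V admired] [NP [Det some] [N diagram]]] [PP [P in] [NP [Det no] [N diagram]]]]]
The span 'admired some diagram' is the VP node built by VP → V NP.

VP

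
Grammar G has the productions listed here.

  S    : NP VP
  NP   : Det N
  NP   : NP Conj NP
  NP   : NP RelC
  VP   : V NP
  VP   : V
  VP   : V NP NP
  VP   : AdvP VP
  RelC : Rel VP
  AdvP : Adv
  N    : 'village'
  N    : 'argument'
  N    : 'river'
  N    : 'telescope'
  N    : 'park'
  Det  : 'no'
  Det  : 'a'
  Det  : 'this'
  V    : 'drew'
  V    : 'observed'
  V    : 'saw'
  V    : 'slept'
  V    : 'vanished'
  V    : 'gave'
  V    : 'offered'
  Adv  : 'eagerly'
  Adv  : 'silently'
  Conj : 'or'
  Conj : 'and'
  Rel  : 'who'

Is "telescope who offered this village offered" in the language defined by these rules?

For S → NP VP, no prefix of the string parses as an NP.

Ungrammatical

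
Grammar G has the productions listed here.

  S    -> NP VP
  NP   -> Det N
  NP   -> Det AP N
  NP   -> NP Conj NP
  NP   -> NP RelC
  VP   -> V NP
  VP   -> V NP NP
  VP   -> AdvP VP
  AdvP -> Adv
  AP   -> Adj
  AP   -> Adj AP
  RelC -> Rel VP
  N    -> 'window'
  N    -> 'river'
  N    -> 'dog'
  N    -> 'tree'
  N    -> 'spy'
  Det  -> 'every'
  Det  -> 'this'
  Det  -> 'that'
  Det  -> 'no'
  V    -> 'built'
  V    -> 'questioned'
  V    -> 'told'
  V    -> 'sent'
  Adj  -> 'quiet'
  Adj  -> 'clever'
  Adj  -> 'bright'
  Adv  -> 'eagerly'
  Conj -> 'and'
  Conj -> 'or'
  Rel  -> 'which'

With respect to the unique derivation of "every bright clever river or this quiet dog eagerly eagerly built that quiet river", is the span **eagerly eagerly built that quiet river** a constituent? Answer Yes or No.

[S [NP [NP [Det every] [AP [Adj bright] [AP [Adj clever]]] [N river]] [Conj or] [NP [Det this] [AP [Adj quiet]] [N dog]]] [VP [AdvP [Adv eagerly]] [VP [AdvP [Adv eagerly]] [VP [V built] [NP [Det that] [AP [Adj quiet]] [N river]]]]]]
The words 'eagerly eagerly built that quiet river' are exhaustively dominated by a single VP node (built by VP → AdvP VP), so they form a constituent.

Yes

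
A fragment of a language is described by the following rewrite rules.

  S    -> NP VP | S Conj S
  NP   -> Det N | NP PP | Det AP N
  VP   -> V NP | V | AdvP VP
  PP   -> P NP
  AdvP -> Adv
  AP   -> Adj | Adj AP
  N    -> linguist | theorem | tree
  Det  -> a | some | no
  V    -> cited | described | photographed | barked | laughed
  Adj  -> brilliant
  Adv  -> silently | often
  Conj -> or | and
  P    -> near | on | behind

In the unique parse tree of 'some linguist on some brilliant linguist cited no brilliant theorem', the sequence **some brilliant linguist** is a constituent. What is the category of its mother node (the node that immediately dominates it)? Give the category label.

[S [NP [NP [Det some] [N linguist]] [PP [P on] [NP [Det some] [AP [Adj brilliant]] [N linguist]]]] [VP [V cited] [NP [Det no] [AP [Adj brilliant]] [N theorem]]]]
The span 'some brilliant linguist' is the NP node built by NP → Det AP N.
Its mother is the PP built by PP → P NP.

PP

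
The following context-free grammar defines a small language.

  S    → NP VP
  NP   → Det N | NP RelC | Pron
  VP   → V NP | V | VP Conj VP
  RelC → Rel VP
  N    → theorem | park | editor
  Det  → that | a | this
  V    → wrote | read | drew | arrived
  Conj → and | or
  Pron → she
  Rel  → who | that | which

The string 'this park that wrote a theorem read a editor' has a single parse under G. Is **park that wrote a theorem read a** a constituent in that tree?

[S [NP [NP [Det this] [N park]] [RelC [Rel that] [VP [V wrote] [NP [Det a] [N theorem]]]]] [VP [V read] [NP [Det a] [N editor]]]]
The smallest constituent containing 'park that wrote a theorem read a' is the S spanning 'this park that wrote a theorem read a editor'; no single node in the tree dominates exactly the given words.

No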